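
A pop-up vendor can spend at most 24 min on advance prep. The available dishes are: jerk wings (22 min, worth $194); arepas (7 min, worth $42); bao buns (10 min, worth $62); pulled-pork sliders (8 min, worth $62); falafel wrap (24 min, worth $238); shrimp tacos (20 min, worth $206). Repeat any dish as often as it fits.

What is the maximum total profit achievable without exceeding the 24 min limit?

238

Greedy by ratio would take shrimp tacos: 20 min used, total 206.
The 20 min tied up in shrimp tacos is better spent on falafel wrap — total rises to 238 (24 min).
No other feasible combination exceeds 238.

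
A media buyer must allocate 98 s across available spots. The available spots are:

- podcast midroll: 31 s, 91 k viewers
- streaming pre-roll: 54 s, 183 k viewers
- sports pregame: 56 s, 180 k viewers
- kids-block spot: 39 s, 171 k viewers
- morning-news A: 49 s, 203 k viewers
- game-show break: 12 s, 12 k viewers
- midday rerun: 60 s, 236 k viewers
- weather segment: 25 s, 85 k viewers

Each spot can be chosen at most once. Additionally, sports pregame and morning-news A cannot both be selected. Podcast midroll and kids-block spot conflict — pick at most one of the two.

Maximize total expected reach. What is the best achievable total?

By expected reach per s: kids-block spot 4.38, morning-news A 4.14, midday rerun 3.93 lead.
Kids-block spot + morning-news A uses 88 of the 98 s and totals 374.

374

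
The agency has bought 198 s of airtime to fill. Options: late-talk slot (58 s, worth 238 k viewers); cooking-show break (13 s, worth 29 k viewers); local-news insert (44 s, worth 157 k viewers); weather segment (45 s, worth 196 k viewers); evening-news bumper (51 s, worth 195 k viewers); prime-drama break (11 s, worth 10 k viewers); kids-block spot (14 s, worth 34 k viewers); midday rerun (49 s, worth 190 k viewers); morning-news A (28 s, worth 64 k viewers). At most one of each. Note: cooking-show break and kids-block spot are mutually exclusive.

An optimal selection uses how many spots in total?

4

Best achievable expected reach is 786.
late-talk slot + local-news insert + weather segment + evening-news bumper hits 786 at 198 s.
Any selection reaching 786 contains exactly 4 spots.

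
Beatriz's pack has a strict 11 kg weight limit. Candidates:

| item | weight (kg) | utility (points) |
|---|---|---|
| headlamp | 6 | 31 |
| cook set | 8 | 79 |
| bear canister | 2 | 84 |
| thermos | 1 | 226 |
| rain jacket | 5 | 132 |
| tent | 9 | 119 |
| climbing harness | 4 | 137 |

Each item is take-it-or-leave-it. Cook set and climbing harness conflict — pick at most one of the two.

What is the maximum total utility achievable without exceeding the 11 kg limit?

Greedy by ratio would take bear canister + thermos + climbing harness: 7 kg used, total 447.
Dropping bear canister frees 2 kg; slotting in rain jacket (5 kg) lifts the total to 495 at 10 kg.
Runner-up bear canister + thermos + climbing harness tops out at 447.

495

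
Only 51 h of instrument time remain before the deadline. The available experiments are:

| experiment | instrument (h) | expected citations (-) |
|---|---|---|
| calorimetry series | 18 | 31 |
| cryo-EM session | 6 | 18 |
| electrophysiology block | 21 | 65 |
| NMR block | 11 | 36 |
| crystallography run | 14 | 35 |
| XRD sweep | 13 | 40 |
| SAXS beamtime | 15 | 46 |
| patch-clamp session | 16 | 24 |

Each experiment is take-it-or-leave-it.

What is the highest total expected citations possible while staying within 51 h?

159

Taking cryo-EM session + electrophysiology block + NMR block + XRD sweep: 51 h used, 159 in expected citations.
No other feasible combination exceeds 159.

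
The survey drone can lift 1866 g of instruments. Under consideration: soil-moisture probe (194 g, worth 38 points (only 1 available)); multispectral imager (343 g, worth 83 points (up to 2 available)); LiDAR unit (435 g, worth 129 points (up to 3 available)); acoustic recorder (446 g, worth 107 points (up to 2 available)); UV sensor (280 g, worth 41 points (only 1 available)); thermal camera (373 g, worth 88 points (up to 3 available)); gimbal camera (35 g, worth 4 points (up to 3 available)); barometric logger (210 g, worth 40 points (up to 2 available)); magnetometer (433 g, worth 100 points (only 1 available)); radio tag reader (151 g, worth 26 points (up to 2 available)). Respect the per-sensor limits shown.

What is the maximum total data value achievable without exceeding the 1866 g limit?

Density check — LiDAR unit 0.30, multispectral imager 0.24, acoustic recorder 0.24, thermal camera 0.24 are the best per g.
A density-first pass picks soil-moisture probe + multispectral imager + 3×LiDAR unit — 508 at 1842 g.
Dropping soil-moisture probe frees 194 g; slotting in barometric logger (210 g) lifts the total to 510 at 1858 g.
No other feasible combination exceeds 510.

510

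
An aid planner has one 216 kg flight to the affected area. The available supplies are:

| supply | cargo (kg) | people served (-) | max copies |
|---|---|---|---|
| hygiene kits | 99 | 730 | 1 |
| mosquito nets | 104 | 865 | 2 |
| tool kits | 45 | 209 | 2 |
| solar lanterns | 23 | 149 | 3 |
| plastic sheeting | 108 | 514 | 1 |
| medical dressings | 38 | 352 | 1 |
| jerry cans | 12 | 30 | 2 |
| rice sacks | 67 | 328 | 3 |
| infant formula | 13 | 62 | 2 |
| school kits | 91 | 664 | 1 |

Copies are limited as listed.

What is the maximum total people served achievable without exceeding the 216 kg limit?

1730

A density-first pass picks mosquito nets + 3×solar lanterns + medical dressings — 1664 at 211 kg.
Dropping 3×solar lanterns and medical dressings frees 107 kg; slotting in mosquito nets (104 kg) lifts the total to 1730 at 208 kg.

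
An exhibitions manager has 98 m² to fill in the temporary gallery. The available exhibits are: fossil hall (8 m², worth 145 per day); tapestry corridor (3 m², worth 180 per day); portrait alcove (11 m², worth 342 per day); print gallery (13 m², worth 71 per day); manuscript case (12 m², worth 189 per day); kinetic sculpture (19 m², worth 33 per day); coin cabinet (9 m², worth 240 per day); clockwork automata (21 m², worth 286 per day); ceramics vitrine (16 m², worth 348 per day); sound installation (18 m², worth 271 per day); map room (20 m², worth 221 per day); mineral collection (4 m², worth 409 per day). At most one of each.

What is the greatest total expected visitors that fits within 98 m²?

2265

Density check — mineral collection 102.25, tapestry corridor 60.00, portrait alcove 31.09, coin cabinet 26.67 are the best per m².
Greedy by ratio would take fossil hall + tapestry corridor + portrait alcove + print gallery + manuscript case + coin cabinet + ceramics vitrine + sound installation + mineral collection: 94 m² used, total 2195.
The 21 m² tied up in fossil hall and print gallery is better spent on clockwork automata — total rises to 2265 (94 m²).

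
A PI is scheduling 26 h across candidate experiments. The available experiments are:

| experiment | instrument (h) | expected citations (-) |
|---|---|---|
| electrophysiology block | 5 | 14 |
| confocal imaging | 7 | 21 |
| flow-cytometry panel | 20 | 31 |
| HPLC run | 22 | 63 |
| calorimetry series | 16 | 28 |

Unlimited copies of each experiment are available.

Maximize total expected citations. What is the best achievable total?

77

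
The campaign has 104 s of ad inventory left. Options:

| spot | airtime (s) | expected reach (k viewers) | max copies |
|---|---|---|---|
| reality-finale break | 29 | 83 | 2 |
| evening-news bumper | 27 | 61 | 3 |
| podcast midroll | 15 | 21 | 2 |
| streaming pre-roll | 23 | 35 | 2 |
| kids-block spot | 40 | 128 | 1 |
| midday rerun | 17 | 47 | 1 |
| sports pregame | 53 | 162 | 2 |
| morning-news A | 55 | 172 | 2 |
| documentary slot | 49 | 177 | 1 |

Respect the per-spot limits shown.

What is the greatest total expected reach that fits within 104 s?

349

Ranking by ratio (expected reach/s): documentary slot 3.61, kids-block spot 3.20, morning-news A 3.13, sports pregame 3.06.
A density-first pass picks podcast midroll + kids-block spot + documentary slot — 326 at 104 s.
Replace podcast midroll and kids-block spot with morning-news A: the trade gains 23 net, giving 349 at 104 s.
Nothing else within 104 s beats 349.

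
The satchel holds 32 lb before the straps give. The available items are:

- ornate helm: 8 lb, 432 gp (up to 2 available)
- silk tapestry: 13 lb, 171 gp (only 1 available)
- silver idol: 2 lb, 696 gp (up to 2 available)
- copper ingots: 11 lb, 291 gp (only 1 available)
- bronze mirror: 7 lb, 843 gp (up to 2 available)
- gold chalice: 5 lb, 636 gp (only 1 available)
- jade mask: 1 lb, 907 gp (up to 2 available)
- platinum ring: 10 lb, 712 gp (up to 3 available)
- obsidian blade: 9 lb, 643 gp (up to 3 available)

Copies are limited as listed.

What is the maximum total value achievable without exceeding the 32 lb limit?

5604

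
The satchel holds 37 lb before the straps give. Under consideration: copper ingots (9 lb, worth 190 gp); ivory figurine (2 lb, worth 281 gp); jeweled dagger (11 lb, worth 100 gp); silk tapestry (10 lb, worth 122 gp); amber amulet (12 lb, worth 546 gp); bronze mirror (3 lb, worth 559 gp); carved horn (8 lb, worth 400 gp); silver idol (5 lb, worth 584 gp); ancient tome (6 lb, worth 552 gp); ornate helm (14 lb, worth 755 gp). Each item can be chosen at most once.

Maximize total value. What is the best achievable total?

Greedy by ratio would take ivory figurine + bronze mirror + silver idol + ancient tome + ornate helm: 30 lb used, total 2731.
Dropping ornate helm frees 14 lb; slotting in amber amulet + carved horn (20 lb) lifts the total to 2922 at 36 lb.
Runner-up bronze mirror + carved horn + silver idol + ancient tome + ornate helm tops out at 2850.

2922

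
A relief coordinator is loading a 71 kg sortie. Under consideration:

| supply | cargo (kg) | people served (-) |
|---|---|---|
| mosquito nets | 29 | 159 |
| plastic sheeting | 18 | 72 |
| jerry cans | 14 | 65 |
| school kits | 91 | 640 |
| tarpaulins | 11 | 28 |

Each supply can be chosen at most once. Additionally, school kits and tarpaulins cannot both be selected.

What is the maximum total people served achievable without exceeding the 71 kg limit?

296

Taking mosquito nets + plastic sheeting + jerry cans: 61 kg used, 296 in people served.
No other feasible combination exceeds 296.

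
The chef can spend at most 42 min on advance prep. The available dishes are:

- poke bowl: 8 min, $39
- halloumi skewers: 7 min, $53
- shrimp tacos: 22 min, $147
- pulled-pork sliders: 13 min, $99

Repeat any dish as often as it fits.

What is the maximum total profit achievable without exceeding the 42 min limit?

318

Taking the top-ratio dishes first gives 3×pulled-pork sliders for 297 (39 min).
The 39 min tied up in 3×pulled-pork sliders is better spent on 6×halloumi skewers — total rises to 318 (42 min).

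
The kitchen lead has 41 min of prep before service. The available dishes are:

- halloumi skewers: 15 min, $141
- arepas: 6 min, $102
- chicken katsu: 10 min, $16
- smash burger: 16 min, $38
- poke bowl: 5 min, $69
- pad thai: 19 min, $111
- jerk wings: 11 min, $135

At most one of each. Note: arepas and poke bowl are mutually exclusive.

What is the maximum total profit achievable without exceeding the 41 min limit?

Halloumi skewers + arepas + jerk wings uses 32 of the 41 min and totals 378.

378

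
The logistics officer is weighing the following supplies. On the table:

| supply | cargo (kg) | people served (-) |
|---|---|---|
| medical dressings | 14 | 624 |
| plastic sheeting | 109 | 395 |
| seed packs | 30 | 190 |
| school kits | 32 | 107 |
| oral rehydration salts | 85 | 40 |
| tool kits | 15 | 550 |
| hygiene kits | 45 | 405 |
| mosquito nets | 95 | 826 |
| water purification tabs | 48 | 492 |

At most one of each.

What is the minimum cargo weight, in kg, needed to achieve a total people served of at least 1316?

Look for the lowest-cargo combination reaching 1316.
medical dressings + seed packs + tool kits: 1364 people served at 59 kg.
Below 59 kg the best achievable stays under 1316.

59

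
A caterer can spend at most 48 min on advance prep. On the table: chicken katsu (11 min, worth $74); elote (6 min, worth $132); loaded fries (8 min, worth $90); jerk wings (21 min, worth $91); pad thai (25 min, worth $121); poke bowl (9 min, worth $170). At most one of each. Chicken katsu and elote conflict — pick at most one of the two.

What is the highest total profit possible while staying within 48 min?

513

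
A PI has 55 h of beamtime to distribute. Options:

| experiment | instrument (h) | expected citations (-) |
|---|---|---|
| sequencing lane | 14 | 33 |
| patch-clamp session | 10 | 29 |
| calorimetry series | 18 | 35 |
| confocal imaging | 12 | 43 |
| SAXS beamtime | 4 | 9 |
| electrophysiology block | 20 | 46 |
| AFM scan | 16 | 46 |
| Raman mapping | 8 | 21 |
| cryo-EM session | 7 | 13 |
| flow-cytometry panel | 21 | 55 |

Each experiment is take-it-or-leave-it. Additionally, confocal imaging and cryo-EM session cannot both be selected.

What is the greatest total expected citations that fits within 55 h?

Filling by ratio: patch-clamp session + confocal imaging + SAXS beamtime + AFM scan + Raman mapping for 148, with 5 h left unused.
The 16 h tied up in AFM scan is better spent on flow-cytometry panel — total rises to 157 (55 h).
An exhaustive check of the 1024 subsets confirms 157.

157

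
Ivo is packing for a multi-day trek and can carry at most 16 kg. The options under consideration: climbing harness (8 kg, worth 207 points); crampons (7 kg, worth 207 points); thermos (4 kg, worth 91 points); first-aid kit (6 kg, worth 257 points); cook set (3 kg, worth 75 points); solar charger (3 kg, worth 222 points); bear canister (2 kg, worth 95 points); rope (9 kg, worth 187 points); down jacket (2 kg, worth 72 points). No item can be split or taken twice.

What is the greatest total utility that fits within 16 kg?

Taking first-aid kit + cook set + solar charger + bear canister + down jacket: 16 kg used, 721 in utility.
That's the maximum — no swap from here does better than 721.

721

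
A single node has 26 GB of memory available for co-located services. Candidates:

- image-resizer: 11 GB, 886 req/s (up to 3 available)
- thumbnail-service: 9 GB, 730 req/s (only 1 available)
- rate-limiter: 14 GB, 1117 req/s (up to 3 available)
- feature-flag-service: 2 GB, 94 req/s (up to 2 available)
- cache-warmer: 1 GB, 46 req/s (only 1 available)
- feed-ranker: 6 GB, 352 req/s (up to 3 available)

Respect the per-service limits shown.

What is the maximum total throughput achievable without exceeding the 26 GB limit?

2049

Density check — thumbnail-service 81.11, image-resizer 80.55, rate-limiter 79.79 are the best per GB.
Taking the top-ratio services first gives image-resizer + thumbnail-service + feed-ranker for 1968 (26 GB).
The 15 GB tied up in thumbnail-service and feed-ranker is better spent on rate-limiter + cache-warmer — total rises to 2049 (26 GB).
Nothing else within 26 GB beats 2049.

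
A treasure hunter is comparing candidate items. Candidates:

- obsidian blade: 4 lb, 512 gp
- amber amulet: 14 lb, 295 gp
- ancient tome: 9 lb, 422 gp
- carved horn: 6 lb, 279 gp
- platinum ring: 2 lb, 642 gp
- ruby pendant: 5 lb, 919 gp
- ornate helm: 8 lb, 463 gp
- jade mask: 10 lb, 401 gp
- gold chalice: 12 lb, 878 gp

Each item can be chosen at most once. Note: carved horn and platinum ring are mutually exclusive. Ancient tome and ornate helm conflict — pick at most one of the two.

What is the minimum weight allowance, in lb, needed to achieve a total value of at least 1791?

11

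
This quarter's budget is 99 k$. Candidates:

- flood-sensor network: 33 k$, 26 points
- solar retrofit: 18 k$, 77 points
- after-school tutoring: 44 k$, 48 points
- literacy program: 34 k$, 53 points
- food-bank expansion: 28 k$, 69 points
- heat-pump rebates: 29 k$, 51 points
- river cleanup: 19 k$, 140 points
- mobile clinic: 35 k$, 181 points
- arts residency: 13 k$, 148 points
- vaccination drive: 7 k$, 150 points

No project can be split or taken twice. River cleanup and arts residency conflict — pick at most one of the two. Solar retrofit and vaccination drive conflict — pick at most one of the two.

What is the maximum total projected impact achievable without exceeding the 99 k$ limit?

548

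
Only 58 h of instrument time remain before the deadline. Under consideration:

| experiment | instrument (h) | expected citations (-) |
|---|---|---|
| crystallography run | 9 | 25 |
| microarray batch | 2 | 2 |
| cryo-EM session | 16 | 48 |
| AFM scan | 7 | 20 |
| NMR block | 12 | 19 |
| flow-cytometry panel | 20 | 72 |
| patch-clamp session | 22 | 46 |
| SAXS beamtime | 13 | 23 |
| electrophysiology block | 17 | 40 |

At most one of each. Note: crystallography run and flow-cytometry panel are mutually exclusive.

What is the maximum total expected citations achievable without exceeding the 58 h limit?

166

By expected citations per h: flow-cytometry panel 3.60, cryo-EM session 3.00, AFM scan 2.86 lead.
Cryo-EM session + flow-cytometry panel + patch-clamp session uses 58 of the 58 h and totals 166.
Next best is microarray batch + cryo-EM session + AFM scan + flow-cytometry panel + SAXS beamtime at 165 (58 h) — short by 1.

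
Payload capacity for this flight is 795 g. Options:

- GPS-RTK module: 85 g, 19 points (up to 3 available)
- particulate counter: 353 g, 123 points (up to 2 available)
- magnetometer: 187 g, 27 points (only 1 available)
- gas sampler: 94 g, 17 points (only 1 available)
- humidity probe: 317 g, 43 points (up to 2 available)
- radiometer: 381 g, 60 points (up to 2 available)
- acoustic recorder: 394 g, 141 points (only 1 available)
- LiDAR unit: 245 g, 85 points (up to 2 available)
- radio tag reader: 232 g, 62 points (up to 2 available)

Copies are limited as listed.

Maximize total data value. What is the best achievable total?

Ranking by ratio (data value/g): acoustic recorder 0.36, particulate counter 0.35, LiDAR unit 0.35, radio tag reader 0.27.
A density-first pass picks particulate counter + acoustic recorder — 264 at 747 g.
Dropping acoustic recorder frees 394 g; slotting in GPS-RTK module + particulate counter (438 g) lifts the total to 265 at 791 g.
The spare 4 g is too small for any remaining sensor, and no exchange beats 265.

265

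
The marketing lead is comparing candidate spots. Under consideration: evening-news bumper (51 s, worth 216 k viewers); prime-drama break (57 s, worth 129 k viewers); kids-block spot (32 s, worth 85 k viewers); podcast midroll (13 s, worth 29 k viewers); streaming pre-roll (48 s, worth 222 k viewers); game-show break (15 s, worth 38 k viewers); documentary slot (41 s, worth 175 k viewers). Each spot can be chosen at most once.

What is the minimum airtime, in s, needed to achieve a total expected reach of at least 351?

Look for the lowest-airtime combination reaching 351.
Taking streaming pre-roll + documentary slot gives 397 (≥ 351) for 89 s.
Any bundle with less than 89 s falls short of 351.

89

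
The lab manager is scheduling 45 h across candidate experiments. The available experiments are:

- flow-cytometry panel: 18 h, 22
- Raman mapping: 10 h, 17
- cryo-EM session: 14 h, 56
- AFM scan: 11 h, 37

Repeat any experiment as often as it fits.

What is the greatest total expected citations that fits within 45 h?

168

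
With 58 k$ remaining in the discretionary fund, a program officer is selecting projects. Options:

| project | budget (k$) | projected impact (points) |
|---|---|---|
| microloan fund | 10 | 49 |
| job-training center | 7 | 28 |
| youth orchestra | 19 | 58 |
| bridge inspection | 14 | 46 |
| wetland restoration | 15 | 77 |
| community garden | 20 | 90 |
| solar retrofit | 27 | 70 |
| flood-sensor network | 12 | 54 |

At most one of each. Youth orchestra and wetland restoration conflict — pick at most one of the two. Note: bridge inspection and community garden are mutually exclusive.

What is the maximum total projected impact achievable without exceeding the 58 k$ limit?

Density check — wetland restoration 5.13, microloan fund 4.90, community garden 4.50, flood-sensor network 4.50 are the best per k$.
The ratio ordering already packs tightly: microloan fund + wetland restoration + community garden + flood-sensor network, 57 k$, 270.
The spare 1 k$ is too small for any remaining project, and no feasible exchange beats 270.

270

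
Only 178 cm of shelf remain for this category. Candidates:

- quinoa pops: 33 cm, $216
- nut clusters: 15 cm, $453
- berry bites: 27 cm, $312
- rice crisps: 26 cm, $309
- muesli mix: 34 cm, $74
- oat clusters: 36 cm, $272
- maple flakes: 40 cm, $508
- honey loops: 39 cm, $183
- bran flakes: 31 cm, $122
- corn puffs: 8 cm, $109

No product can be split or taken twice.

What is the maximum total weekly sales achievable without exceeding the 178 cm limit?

2070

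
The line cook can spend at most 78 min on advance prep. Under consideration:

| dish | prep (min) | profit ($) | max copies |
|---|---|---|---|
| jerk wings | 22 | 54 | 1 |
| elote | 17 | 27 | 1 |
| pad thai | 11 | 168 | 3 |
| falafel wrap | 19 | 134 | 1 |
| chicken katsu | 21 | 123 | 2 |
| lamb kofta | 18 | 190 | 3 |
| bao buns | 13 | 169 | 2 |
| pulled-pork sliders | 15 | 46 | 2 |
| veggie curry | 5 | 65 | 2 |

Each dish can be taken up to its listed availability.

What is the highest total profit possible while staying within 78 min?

1032

The ratio heuristic lands on 3×pad thai + 2×bao buns + 2×veggie curry (972) but leaves 9 min idle.
Dropping 2×veggie curry frees 10 min; slotting in lamb kofta (18 min) lifts the total to 1032 at 77 min.
No other feasible combination exceeds 1032.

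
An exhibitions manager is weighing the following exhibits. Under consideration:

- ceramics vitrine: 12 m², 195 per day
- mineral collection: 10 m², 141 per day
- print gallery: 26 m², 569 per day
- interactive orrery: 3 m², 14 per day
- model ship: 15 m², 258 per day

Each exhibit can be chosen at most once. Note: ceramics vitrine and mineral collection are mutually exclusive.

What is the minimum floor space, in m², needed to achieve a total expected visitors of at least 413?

Need the lightest bundle worth ≥ 413.
print gallery: 569 expected visitors at 26 m².
Any bundle with less than 26 m² falls short of 413.

26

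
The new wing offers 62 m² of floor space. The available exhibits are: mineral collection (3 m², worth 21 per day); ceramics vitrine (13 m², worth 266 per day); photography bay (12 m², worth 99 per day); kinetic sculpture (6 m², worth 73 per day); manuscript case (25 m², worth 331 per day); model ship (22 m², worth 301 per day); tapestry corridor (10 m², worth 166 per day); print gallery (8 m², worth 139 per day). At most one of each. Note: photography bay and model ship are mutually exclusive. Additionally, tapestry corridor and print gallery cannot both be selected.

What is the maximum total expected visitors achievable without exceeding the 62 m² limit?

898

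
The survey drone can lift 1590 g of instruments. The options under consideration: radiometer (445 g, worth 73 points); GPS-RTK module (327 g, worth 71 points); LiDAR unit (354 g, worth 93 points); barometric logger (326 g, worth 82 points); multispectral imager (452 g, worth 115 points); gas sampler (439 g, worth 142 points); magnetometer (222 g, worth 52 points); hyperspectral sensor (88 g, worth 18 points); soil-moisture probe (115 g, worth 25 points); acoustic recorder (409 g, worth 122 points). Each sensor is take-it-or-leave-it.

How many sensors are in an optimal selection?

4

Best achievable data value is 439.
For example LiDAR unit + barometric logger + gas sampler + acoustic recorder achieves it, using 1528 g.
Any selection reaching 439 contains exactly 4 sensors.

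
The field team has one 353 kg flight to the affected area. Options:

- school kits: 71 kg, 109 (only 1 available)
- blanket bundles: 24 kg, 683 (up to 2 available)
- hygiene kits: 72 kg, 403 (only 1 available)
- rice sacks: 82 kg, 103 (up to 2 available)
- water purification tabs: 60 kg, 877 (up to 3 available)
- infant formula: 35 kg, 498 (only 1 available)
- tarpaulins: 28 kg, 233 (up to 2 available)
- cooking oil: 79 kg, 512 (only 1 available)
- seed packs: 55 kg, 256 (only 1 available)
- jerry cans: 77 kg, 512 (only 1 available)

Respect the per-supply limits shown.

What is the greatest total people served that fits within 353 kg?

5007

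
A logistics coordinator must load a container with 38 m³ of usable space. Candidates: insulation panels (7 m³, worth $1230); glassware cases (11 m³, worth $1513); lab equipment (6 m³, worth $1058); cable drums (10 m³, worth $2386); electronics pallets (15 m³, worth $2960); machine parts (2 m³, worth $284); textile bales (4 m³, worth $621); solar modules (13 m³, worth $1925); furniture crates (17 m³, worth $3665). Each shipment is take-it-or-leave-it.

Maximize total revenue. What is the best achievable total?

7902

A density-first pass picks lab equipment + cable drums + textile bales + furniture crates — 7730 at 37 m³.
Replace lab equipment with insulation panels: the trade gains 172 net, giving 7902 at 38 m³.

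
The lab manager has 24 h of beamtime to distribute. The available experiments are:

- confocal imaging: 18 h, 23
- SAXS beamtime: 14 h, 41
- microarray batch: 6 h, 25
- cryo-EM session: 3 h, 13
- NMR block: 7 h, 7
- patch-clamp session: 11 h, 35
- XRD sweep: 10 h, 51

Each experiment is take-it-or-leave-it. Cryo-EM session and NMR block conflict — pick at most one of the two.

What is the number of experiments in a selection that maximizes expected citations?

Optimal total is 99.
cryo-EM session + patch-clamp session + XRD sweep hits 99 at 24 h.
All optima have 3 experiments.

3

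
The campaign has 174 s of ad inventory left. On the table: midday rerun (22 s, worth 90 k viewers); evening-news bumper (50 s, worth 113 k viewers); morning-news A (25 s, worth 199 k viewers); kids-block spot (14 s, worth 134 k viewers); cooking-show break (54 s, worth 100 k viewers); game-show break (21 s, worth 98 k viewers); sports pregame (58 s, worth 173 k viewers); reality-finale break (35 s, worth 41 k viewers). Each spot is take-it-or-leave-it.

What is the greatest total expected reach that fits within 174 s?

717

Ranking by ratio (expected reach/s): kids-block spot 9.57, morning-news A 7.96, game-show break 4.67.
Taking the top-ratio spots first gives midday rerun + morning-news A + kids-block spot + game-show break + sports pregame for 694 (140 s).
The 22 s tied up in midday rerun is better spent on evening-news bumper — total rises to 717 (168 s).
No other feasible combination exceeds 717.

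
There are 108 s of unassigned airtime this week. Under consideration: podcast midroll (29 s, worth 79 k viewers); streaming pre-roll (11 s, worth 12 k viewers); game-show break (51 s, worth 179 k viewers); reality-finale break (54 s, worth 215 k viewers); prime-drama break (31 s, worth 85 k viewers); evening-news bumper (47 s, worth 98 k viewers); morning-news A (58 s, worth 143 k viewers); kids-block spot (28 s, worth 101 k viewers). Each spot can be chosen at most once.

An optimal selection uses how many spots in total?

2

Best achievable expected reach is 394.
For example game-show break + reality-finale break achieves it, using 105 s.
Every optimal selection uses 2 spots.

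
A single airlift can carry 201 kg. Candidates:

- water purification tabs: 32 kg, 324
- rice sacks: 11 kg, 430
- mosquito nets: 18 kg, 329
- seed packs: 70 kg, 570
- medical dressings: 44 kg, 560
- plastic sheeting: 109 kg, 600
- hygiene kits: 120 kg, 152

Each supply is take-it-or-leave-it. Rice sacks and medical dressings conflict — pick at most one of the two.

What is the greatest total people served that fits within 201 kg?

1783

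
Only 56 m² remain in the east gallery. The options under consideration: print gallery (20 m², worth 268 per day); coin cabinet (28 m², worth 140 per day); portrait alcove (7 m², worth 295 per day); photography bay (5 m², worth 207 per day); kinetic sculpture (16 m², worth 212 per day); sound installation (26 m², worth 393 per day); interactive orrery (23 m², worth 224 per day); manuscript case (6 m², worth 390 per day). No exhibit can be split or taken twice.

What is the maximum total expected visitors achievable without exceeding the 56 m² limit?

Greedy by ratio would take portrait alcove + photography bay + sound installation + manuscript case: 44 m² used, total 1285.
Replace sound installation with print gallery + kinetic sculpture: the trade gains 87 net, giving 1372 at 54 m².
Runner-up portrait alcove + kinetic sculpture + sound installation + manuscript case tops out at 1290.

1372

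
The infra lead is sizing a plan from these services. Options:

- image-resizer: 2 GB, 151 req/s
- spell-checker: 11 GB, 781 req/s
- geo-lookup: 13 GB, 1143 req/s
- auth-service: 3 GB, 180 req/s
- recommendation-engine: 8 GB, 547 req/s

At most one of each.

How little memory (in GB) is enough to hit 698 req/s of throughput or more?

Look for the lowest-memory combination reaching 698.
image-resizer + recommendation-engine: 698 throughput at 10 GB.
Below 10 GB the best achievable stays under 698.

10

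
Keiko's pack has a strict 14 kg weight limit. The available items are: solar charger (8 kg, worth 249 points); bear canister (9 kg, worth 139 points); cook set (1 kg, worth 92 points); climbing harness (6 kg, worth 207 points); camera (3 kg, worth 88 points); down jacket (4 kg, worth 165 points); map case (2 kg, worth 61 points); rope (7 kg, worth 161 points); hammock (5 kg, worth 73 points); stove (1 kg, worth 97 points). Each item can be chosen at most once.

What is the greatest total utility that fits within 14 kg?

622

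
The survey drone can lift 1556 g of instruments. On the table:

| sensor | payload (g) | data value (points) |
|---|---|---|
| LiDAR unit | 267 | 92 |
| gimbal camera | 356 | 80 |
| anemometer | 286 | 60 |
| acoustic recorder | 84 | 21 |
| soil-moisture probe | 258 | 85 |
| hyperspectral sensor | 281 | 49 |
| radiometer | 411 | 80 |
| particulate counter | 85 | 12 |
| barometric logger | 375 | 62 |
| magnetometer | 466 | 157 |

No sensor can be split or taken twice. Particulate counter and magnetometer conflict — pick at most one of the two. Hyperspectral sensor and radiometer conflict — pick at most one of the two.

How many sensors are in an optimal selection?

5

The maximum data value within 1556 g is 435.
For example LiDAR unit + gimbal camera + acoustic recorder + soil-moisture probe + magnetometer achieves it, using 1431 g.
Any selection reaching 435 contains exactly 5 sensors.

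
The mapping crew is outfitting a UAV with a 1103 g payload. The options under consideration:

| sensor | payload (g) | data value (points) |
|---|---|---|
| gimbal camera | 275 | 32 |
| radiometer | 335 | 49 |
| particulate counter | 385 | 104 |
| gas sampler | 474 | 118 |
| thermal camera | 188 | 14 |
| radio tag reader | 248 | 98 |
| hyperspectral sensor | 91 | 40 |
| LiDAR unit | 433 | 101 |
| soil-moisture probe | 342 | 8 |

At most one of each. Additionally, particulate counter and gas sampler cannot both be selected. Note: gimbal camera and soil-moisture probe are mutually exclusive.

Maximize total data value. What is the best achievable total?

A density-first pass picks radiometer + particulate counter + radio tag reader + hyperspectral sensor — 291 at 1059 g.
Dropping radiometer and hyperspectral sensor frees 426 g; slotting in LiDAR unit (433 g) lifts the total to 303 at 1066 g.
Every other selection either busts 1103 g or breaks a pairing rule or fails to beat 303.

303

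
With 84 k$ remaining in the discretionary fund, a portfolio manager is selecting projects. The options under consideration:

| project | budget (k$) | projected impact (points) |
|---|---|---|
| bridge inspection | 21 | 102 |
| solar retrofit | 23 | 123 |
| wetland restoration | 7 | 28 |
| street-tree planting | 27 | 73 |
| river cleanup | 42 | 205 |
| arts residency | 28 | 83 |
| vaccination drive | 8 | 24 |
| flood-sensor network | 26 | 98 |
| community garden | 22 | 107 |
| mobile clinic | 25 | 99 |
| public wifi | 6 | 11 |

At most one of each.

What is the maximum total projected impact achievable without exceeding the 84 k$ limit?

Greedy by ratio would take solar retrofit + wetland restoration + river cleanup + vaccination drive: 80 k$ used, total 380.
The 42 k$ tied up in river cleanup is better spent on bridge inspection + community garden — total rises to 384 (81 k$).

384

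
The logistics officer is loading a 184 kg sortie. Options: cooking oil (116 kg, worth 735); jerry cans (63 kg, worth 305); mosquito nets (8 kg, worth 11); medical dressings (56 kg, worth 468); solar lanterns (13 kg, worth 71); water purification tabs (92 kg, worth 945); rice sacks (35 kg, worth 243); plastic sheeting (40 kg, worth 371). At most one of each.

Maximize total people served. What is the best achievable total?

The ratio heuristic lands on solar lanterns + water purification tabs + rice sacks + plastic sheeting (1630) but leaves 4 kg idle.
Dropping solar lanterns and plastic sheeting frees 53 kg; slotting in medical dressings (56 kg) lifts the total to 1656 at 183 kg.
Runner-up solar lanterns + water purification tabs + rice sacks + plastic sheeting tops out at 1630.

1656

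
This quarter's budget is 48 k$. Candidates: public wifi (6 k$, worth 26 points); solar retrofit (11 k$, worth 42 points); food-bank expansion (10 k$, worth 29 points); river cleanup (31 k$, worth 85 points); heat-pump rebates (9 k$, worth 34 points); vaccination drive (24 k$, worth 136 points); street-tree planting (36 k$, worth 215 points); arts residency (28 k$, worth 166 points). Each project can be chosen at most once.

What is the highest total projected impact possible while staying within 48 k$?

Filling by ratio: public wifi + street-tree planting for 241, with 6 k$ left unused.
Dropping public wifi frees 6 k$; slotting in solar retrofit (11 k$) lifts the total to 257 at 47 k$.
Next best is heat-pump rebates + street-tree planting at 249 (45 k$) — short by 8.

257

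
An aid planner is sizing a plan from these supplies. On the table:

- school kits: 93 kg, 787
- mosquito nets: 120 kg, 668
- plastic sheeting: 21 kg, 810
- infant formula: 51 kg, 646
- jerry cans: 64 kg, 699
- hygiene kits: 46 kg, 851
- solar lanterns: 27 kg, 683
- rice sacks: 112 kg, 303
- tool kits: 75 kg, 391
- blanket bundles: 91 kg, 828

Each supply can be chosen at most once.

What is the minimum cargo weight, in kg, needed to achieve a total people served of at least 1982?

94

Look for the lowest-cargo combination reaching 1982.
plastic sheeting + hygiene kits + solar lanterns reaches 2344 using 94 kg.
No combination under 94 kg hits 1982.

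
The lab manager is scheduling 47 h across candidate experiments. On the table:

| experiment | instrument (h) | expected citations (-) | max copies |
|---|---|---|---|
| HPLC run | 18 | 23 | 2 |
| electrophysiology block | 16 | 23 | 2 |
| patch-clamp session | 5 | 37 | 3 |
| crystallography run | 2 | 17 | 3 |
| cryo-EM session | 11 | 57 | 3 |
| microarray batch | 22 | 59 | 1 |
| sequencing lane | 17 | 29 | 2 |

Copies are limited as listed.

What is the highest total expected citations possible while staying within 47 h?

279

Filling by ratio: 3×patch-clamp session + 3×crystallography run + 2×cryo-EM session for 276, with 4 h left unused.
The 7 h tied up in patch-clamp session and crystallography run is better spent on cryo-EM session — total rises to 279 (47 h).
No other feasible combination exceeds 279.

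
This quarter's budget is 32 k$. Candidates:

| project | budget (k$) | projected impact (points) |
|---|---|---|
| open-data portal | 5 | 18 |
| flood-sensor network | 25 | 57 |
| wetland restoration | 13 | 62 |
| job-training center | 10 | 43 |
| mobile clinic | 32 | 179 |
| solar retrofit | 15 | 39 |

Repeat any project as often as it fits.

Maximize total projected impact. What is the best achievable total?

Ranking by ratio (projected impact/k$): mobile clinic 5.59, wetland restoration 4.77, job-training center 4.30.
Best packing: mobile clinic — 32 k$, 179 total.
No other feasible combination exceeds 179.

179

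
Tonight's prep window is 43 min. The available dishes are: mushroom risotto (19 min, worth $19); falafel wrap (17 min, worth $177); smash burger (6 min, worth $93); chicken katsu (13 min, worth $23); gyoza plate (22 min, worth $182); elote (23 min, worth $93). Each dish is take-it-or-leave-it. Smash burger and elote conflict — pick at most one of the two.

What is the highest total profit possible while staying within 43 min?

359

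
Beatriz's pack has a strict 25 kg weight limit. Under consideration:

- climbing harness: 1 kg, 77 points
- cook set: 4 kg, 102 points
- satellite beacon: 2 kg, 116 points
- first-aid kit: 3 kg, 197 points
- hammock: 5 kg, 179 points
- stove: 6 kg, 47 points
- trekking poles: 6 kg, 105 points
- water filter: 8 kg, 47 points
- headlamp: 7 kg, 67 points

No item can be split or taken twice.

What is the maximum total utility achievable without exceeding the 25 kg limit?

By utility per kg: climbing harness 77.00, first-aid kit 65.67, satellite beacon 58.00, hammock 35.80 lead.
Best packing: climbing harness + cook set + satellite beacon + first-aid kit + hammock + trekking poles — 21 kg, 776 total.

776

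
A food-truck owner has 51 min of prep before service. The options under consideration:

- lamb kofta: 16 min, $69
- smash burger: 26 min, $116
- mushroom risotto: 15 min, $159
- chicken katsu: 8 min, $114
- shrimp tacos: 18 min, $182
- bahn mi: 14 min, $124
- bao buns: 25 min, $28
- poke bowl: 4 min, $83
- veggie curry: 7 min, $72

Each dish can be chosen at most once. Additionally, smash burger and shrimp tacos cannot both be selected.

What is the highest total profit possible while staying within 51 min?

Density check — poke bowl 20.75, chicken katsu 14.25, mushroom risotto 10.60, veggie curry 10.29 are the best per min.
The ratio heuristic lands on mushroom risotto + chicken katsu + bahn mi + poke bowl + veggie curry (552) but leaves 3 min idle.
The 15 min tied up in mushroom risotto is better spent on shrimp tacos — total rises to 575 (51 min).
Runner-up mushroom risotto + chicken katsu + bahn mi + poke bowl + veggie curry tops out at 552.

575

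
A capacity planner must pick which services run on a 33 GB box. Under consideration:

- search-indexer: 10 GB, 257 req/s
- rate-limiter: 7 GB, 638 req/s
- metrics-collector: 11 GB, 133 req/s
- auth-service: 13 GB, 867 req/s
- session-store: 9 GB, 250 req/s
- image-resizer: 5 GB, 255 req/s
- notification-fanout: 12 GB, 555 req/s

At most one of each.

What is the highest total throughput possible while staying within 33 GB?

2060

Greedy by ratio would take rate-limiter + auth-service + image-resizer: 25 GB used, total 1760.
Dropping image-resizer frees 5 GB; slotting in notification-fanout (12 GB) lifts the total to 2060 at 32 GB.
The closest alternative, search-indexer + rate-limiter + auth-service, reaches only 1762.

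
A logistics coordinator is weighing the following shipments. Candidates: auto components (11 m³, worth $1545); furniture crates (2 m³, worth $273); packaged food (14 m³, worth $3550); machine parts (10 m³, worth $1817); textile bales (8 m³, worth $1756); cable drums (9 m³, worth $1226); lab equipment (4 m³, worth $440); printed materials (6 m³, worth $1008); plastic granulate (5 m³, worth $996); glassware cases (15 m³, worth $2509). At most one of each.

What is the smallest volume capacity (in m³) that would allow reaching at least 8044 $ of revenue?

Need the lightest bundle worth ≥ 8044.
packaged food + machine parts + textile bales + plastic granulate: 8119 revenue at 37 m³.
Any bundle with less than 37 m³ falls short of 8044.

37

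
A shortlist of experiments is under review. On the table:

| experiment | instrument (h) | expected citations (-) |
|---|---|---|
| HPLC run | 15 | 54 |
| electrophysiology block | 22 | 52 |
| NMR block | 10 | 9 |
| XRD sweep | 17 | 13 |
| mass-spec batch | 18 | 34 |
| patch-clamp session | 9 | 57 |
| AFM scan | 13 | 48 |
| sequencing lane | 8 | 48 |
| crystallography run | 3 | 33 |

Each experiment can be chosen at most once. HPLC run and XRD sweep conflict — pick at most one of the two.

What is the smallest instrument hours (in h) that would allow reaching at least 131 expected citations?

Need the lightest bundle worth ≥ 131.
patch-clamp session + sequencing lane + crystallography run reaches 138 using 20 h.
No combination under 20 h hits 131.

20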